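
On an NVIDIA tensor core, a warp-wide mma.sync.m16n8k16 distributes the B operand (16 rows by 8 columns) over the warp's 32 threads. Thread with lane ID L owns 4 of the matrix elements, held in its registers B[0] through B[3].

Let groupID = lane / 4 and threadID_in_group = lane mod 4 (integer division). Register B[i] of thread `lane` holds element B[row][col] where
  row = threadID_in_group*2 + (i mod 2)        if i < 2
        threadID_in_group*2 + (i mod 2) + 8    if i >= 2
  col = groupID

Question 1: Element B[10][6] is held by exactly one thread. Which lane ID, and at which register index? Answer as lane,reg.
c=6→G=6  r=10→rhi=1,T=1,p=0
L=6*4+1=25  i=1*2+0=2

25,2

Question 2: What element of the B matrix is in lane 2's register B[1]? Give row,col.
L=2->g=2>>2=0, t=2&3=2
[1]->row 2·2+1+0=5  col g=0

5,0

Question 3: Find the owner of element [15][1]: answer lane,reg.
c=1⇒gr=1  r=15⇒Rb=1,th=3,odd=1
L=1*4+3=7  i=1*2+1=3

7,3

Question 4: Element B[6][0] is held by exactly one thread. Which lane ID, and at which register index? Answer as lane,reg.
c: 0->gid=0  r: 6->r8=0,tid=3,i&1=0
L=0*4+3=3  i=0*2+0=0

3,0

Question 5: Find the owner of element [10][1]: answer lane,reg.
c:1=>grp=1  r:10=>rB=1,tig=1,lo=0
L=1*4+1=5  i=1*2+0=2

5,2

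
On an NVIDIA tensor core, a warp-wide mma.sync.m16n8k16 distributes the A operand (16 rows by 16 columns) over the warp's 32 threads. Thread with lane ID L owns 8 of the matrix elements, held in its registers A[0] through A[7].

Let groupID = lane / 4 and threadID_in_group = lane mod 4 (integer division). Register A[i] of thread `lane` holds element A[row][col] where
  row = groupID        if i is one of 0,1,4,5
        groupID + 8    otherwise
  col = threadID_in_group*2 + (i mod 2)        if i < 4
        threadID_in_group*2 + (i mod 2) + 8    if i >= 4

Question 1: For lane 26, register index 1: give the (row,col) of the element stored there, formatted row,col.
6,5

lane 26=>26/4=6, 26 mod 4=2
i=1  r:6+0=>6  c:2·2+1+0=>5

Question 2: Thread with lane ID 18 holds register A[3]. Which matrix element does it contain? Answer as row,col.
12,5

18: gr=4,th=2
[3] (4+8,2*2+1+0) = (12,5)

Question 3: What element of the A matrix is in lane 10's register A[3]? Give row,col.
10,5

10: grp=2,tig=2
[3] (2+8,2*2+1+0) = (10,5)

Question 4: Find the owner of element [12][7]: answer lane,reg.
19,3

r=12⇒gr=4,Rb=1  c=7⇒Cb=0,th=3,odd=1
L=4*4+3=19  i=0*4+1*2+1=3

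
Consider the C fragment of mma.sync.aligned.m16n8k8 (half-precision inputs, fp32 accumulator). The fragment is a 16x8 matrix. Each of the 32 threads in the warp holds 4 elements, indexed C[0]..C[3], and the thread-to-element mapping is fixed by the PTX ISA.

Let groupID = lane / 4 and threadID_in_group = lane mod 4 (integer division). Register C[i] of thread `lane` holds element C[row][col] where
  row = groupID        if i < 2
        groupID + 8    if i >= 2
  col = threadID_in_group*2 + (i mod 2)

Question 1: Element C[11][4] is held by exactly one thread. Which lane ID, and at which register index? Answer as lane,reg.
r:11=>grp=3,rB=1  c:4=>tig=2,lo=0
L=3*4+2=14  i=1*2+0=2

14,2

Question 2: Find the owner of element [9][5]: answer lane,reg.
r=9⇒gr=1,Rb=1  c=5⇒th=2,odd=1
L=1*4+2=6  i=1*2+1=3

6,3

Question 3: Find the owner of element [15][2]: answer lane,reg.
r:15=>grp=7,rB=1  c:2=>tig=1,lo=0
L=7*4+1=29  i=1*2+0=2

29,2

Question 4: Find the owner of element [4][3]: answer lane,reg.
r=4⇒gr=4,Rb=0  c=3⇒th=1,odd=1
L=4*4+1=17  i=0*2+1=1

17,1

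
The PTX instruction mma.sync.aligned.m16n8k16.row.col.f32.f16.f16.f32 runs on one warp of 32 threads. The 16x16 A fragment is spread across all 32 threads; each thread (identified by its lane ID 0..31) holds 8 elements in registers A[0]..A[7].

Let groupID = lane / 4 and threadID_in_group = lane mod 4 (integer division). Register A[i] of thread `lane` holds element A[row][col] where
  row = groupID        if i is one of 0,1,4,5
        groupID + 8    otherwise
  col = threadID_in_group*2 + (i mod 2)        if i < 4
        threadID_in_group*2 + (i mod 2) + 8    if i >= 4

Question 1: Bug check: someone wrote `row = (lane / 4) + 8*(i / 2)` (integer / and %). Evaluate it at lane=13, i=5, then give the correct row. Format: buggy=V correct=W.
buggy=19 correct=3

`(lane / 4) + 8*(i / 2)`[13,5]→19
13: G=3,T=1
[5] (3+0,1*2+1+8) = (3,11)
row: 19 vs 3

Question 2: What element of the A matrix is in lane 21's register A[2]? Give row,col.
13,2

21: gr=5,th=1
[2] (5+8,1*2+0+0) = (13,2)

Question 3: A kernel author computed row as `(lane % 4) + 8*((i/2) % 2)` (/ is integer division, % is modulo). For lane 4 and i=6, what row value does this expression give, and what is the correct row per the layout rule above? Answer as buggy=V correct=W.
buggy=8 correct=9

`(lane % 4) + 8*((i/2) % 2)`[4,6]→8
4: G=1,T=0
[6] (1+8,0*2+0+8) = (9,8)
row: 8 vs 9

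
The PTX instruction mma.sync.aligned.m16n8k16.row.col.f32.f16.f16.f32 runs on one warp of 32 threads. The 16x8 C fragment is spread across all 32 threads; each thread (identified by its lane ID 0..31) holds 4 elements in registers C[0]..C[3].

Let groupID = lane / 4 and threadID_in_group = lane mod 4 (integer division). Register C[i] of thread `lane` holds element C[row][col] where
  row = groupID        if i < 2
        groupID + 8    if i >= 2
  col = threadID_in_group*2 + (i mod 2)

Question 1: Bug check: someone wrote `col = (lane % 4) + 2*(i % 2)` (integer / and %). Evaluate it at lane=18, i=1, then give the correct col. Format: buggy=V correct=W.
`(lane % 4) + 2*(i % 2)`[18,1]=>4
L=18=>grp=18>>2=4, tig=18&3=2
[1]=>row 4+0=4  col 2·2+1=5
col: 4 vs 5

buggy=4 correct=5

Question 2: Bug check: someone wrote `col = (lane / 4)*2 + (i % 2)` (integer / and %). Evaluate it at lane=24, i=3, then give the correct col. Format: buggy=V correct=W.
`(lane / 4)*2 + (i % 2)`[24,3]⇒13
L=24⇒gr=24>>2=6, th=24&3=0
[3]⇒row 6+8=14  col 0·2+1=1
col: 13 vs 1

buggy=13 correct=1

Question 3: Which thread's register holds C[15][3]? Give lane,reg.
29,3

r=15->g=7,rb=1  c=3->t=1,b0=1
L=7*4+1=29  i=1*2+1=3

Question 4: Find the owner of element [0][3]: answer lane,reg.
r:0=>grp=0,rB=0  c:3=>tig=1,lo=1
L=0*4+1=1  i=0*2+1=1

1,1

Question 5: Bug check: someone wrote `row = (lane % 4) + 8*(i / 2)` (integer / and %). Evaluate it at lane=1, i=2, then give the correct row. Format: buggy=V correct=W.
`(lane % 4) + 8*(i / 2)`[1,2]=>9
lane 1=>1/4=0, 1 mod 4=1
i=2  r:0+8=>8  c:2·1+0=>2
row: 9 vs 8

buggy=9 correct=8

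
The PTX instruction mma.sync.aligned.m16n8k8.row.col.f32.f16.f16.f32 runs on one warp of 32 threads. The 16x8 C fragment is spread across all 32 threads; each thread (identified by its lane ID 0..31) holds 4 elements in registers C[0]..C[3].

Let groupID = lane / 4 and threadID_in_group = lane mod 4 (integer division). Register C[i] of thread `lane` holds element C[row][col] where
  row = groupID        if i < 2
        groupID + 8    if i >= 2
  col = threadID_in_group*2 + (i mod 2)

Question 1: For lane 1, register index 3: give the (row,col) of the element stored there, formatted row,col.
8,3

L=1=>grp=1>>2=0, tig=1&3=1
[3]=>row 0+8=8  col 1·2+1=3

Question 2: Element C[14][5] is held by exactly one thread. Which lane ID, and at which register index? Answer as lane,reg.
r:14=>grp=6,rB=1  c:5=>tig=2,lo=1
L=6*4+2=26  i=1*2+1=3

26,3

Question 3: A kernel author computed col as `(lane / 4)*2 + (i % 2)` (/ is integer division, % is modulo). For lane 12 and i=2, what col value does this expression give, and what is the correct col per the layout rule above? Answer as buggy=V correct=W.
`(lane / 4)*2 + (i % 2)`[12,2]->6
lane 12: gid=3 (12/4), tid=0 (12%4)
i=2: r=3+8=11, c=0*2+0=0
col: 6 vs 0

buggy=6 correct=0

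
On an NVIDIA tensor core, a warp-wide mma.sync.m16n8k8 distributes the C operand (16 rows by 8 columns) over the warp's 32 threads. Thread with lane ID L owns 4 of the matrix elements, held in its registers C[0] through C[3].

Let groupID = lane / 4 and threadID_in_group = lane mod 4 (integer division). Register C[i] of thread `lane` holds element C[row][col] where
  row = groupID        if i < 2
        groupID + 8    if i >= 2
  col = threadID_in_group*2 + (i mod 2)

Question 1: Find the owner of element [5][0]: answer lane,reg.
r=5→G=5,rhi=0  c=0→T=0,p=0
L=5*4+0=20  i=0*2+0=0

20,0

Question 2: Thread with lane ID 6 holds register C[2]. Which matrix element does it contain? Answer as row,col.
9,4

L=6=>grp=6>>2=1, tig=6&3=2
[2]=>row 1+8=9  col 2·2+0=4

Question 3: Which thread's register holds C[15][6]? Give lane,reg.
r=15->g=7,rb=1  c=6->t=3,b0=0
L=7*4+3=31  i=1*2+0=2

31,2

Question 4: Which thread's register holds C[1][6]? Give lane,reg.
7,0

r=1→G=1,rhi=0  c=6→T=3,p=0
L=1*4+3=7  i=0*2+0=0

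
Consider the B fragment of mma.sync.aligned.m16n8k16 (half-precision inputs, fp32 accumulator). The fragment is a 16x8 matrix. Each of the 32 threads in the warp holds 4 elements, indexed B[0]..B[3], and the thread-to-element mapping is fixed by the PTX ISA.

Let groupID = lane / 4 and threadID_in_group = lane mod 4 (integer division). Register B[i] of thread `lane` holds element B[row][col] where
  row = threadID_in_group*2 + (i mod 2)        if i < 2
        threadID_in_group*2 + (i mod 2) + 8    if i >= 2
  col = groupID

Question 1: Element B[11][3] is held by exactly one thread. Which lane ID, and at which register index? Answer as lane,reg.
13,3

c:3=>grp=3  r:11=>rB=1,tig=1,lo=1
L=3*4+1=13  i=1*2+1=3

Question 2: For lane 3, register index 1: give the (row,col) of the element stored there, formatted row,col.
7,0

lane 3: G=0 (3/4), T=3 (3%4)
i=1: r=3*2+1+0=7, c=G=0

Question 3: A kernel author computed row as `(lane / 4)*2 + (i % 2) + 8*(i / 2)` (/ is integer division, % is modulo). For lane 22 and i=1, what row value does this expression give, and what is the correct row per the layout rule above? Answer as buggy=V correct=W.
buggy=11 correct=5

`(lane / 4)*2 + (i % 2) + 8*(i / 2)`[22,1]->11
lane 22: gid=5 (22/4), tid=2 (22%4)
i=1: r=2*2+1+0=5, c=gid=5
row: 11 vs 5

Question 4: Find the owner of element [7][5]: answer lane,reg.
23,1

c=5->g=5  r=7->rb=0,t=3,b0=1
L=5*4+3=23  i=0*2+1=1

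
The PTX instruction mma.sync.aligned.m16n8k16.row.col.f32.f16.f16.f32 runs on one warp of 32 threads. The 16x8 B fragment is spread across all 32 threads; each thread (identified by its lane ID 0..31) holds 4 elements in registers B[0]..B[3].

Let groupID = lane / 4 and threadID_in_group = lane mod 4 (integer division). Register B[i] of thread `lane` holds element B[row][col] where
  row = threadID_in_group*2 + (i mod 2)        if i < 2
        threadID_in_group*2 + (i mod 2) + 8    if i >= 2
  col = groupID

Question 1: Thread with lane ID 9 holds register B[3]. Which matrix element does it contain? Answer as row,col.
L=9->g=9>>2=2, t=9&3=1
[3]->row 1·2+1+8=11  col g=2

11,2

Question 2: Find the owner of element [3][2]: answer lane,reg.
c:2=>grp=2  r:3=>rB=0,tig=1,lo=1
L=2*4+1=9  i=0*2+1=1

9,1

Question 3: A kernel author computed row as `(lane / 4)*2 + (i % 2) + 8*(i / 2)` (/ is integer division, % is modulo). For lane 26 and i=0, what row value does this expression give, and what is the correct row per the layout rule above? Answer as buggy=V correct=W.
`(lane / 4)*2 + (i % 2) + 8*(i / 2)`[26,0]->12
lane 26->26/4=6, 26 mod 4=2
i=0  r:2·2+0+0->4  c:6
row: 12 vs 4

buggy=12 correct=4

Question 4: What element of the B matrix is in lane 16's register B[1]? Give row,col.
1,4

lane 16: grp=4 (16/4), tig=0 (16%4)
i=1: r=0*2+1+0=1, c=grp=4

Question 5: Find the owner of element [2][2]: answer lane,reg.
9,0

c=2->g=2  r=2->rb=0,t=1,b0=0
L=2*4+1=9  i=0*2+0=0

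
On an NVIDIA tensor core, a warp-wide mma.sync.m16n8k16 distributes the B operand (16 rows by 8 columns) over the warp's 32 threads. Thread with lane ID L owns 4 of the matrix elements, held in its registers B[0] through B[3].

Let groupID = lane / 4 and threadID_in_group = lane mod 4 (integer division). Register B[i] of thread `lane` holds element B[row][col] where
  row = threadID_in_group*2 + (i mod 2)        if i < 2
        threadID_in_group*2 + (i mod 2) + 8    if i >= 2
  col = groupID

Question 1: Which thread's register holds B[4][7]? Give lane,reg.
30,0

c: 7->gid=7  r: 4->r8=0,tid=2,i&1=0
L=7*4+2=30  i=0*2+0=0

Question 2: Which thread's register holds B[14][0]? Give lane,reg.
c=0⇒gr=0  r=14⇒Rb=1,th=3,odd=0
L=0*4+3=3  i=1*2+0=2

3,2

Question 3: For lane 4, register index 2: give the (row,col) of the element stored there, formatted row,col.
8,1

4: G=1,T=0
[2] (0*2+0+8,1) = (8,1)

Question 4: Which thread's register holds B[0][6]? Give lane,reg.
24,0

c=6->g=6  r=0->rb=0,t=0,b0=0
L=6*4+0=24  i=0*2+0=0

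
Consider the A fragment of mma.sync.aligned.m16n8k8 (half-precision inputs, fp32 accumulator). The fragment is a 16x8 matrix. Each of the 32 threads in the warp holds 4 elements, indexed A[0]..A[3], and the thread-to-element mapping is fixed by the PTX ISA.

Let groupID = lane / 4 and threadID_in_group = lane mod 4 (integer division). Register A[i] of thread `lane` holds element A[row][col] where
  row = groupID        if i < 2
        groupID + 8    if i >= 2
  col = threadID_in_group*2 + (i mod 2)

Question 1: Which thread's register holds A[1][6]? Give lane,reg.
7,0

r=1⇒gr=1,Rb=0  c=6⇒th=3,odd=0
L=1*4+3=7  i=0*2+0=0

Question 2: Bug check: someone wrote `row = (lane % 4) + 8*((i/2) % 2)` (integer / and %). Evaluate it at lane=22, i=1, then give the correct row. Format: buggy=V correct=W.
buggy=2 correct=5

`(lane % 4) + 8*((i/2) % 2)`[22,1]=>2
22: grp=5,tig=2
[1] (5+0,2*2+1) = (5,5)
row: 2 vs 5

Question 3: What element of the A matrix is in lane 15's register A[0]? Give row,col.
L=15->g=15>>2=3, t=15&3=3
[0]->row 3+0=3  col 3·2+0=6

3,6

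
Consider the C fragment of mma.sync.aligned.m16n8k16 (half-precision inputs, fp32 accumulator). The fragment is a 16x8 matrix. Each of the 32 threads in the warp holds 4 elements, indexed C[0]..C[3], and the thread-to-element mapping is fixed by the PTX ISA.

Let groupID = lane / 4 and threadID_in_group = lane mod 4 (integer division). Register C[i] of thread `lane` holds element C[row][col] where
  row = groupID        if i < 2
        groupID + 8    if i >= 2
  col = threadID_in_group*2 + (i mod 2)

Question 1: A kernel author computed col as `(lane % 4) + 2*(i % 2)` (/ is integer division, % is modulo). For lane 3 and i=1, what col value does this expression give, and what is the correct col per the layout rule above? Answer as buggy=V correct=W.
buggy=5 correct=7

`(lane % 4) + 2*(i % 2)`[3,1]=>5
lane 3: grp=0 (3/4), tig=3 (3%4)
i=1: r=0+0=0, c=3*2+1=7
col: 5 vs 7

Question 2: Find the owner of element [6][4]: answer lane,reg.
r=6⇒gr=6,Rb=0  c=4⇒th=2,odd=0
L=6*4+2=26  i=0*2+0=0

26,0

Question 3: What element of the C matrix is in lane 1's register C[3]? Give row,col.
8,3

L=1=>grp=1>>2=0, tig=1&3=1
[3]=>row 0+8=8  col 1·2+1=3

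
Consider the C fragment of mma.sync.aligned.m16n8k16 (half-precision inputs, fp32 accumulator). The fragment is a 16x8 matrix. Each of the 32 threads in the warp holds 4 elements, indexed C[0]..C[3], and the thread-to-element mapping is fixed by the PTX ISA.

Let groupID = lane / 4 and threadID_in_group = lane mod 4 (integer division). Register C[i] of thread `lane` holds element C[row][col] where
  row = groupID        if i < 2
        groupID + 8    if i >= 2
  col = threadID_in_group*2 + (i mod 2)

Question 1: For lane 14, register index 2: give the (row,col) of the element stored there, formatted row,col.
11,4

14: g=3,t=2
[2] (3+8,2*2+0) = (11,4)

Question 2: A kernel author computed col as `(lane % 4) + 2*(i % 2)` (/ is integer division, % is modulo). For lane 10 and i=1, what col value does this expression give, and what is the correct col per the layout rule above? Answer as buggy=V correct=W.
buggy=4 correct=5

`(lane % 4) + 2*(i % 2)`[10,1]=>4
lane 10=>10/4=2, 10 mod 4=2
i=1  r:2+0=>2  c:2·2+1=>5
col: 4 vs 5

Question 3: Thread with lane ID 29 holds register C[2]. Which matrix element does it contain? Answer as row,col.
15,2

lane 29->29/4=7, 29 mod 4=1
i=2  r:7+8->15  c:2·1+0->2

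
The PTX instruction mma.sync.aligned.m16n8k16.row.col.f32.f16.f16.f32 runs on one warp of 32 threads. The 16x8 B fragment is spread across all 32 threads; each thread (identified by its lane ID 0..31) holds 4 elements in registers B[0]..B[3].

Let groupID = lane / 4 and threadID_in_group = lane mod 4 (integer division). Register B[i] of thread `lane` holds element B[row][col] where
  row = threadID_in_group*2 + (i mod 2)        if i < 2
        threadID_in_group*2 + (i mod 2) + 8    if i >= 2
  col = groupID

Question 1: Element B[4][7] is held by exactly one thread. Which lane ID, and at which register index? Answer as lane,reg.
30,0

c=7→G=7  r=4→rhi=0,T=2,p=0
L=7*4+2=30  i=0*2+0=0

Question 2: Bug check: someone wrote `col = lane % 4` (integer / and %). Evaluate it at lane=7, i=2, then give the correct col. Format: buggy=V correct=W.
`lane % 4`[7,2]=>3
L=7=>grp=7>>2=1, tig=7&3=3
[2]=>row 3·2+0+8=14  col grp=1
col: 3 vs 1

buggy=3 correct=1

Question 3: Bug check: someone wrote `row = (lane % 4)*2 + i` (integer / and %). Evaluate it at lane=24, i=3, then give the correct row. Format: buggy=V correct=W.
`(lane % 4)*2 + i`[24,3]=>3
lane 24=>24/4=6, 24 mod 4=0
i=3  r:2·0+1+8=>9  c:6
row: 3 vs 9

buggy=3 correct=9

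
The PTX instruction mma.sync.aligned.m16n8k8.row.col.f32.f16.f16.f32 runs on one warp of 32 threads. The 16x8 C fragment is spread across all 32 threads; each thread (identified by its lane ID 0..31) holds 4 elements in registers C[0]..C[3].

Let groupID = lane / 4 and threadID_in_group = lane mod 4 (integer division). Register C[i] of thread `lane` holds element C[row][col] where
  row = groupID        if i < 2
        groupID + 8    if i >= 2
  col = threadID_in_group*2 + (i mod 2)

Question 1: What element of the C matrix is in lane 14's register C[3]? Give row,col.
L=14=>grp=14>>2=3, tig=14&3=2
[3]=>row 3+8=11  col 2·2+1=5

11,5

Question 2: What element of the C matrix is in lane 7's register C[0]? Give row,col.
lane 7=>7/4=1, 7 mod 4=3
i=0  r:1+0=>1  c:2·3+0=>6

1,6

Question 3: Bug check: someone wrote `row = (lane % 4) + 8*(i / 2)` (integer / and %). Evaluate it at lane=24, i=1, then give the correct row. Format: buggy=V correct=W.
`(lane % 4) + 8*(i / 2)`[24,1]=>0
L=24=>grp=24>>2=6, tig=24&3=0
[1]=>row 6+0=6  col 0·2+1=1
row: 0 vs 6

buggy=0 correct=6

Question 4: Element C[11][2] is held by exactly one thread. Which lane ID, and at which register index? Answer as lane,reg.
r:11=>grp=3,rB=1  c:2=>tig=1,lo=0
L=3*4+1=13  i=1*2+0=2

13,2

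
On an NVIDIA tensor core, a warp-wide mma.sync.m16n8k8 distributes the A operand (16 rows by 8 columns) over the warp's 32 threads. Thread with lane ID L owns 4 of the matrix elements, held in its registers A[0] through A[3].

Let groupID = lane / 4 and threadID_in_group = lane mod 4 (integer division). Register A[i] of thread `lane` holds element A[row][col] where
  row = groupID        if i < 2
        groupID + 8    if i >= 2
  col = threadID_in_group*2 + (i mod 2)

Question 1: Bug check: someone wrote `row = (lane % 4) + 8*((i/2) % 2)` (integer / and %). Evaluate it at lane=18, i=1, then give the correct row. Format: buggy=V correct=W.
`(lane % 4) + 8*((i/2) % 2)`[18,1]⇒2
lane 18⇒18/4=4, 18 mod 4=2
i=1  r:4+0⇒4  c:2·2+1⇒5
row: 2 vs 4

buggy=2 correct=4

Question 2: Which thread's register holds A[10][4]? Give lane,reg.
10,2

r=10⇒gr=2,Rb=1  c=4⇒th=2,odd=0
L=2*4+2=10  i=1*2+0=2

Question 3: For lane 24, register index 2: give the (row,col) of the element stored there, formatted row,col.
24: G=6,T=0
[2] (6+8,0*2+0) = (14,0)

14,0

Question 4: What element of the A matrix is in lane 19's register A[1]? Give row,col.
4,7

lane 19: g=4 (19/4), t=3 (19%4)
i=1: r=4+0=4, c=3*2+1=7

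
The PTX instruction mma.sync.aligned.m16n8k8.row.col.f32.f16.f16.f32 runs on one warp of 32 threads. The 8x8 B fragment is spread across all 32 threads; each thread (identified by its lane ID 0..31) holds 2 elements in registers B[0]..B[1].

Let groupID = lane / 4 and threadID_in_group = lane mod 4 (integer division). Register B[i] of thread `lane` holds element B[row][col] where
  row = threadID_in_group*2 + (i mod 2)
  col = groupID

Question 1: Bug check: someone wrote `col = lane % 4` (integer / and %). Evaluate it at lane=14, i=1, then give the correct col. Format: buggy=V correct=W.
`lane % 4`[14,1]->2
L=14->g=14>>2=3, t=14&3=2
[1]->row 2·2+1=5  col g=3
col: 2 vs 3

buggy=2 correct=3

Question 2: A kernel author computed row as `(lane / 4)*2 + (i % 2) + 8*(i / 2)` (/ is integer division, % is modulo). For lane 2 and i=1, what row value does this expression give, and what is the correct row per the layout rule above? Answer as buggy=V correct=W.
buggy=1 correct=5

`(lane / 4)*2 + (i % 2) + 8*(i / 2)`[2,1]->1
2: gid=0,tid=2
[1] (2*2+1,0) = (5,0)
row: 1 vs 5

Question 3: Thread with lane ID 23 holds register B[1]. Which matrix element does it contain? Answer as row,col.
L=23->gid=23>>2=5, tid=23&3=3
[1]->row 3·2+1=7  col gid=5

7,5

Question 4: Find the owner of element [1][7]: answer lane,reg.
28,1

c=7→G=7  r=1→T=0,p=1
L=7*4+0=28  i=1=1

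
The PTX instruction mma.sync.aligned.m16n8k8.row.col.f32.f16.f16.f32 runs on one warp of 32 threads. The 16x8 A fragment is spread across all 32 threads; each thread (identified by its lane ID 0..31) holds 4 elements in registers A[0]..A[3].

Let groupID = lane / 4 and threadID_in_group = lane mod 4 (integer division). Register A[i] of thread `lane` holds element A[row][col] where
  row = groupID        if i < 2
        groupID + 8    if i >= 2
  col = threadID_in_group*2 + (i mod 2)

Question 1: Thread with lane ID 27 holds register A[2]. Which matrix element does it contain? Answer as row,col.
14,6

27: g=6,t=3
[2] (6+8,3*2+0) = (14,6)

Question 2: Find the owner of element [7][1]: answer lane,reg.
28,1

r: 7->gid=7,r8=0  c: 1->tid=0,i&1=1
L=7*4+0=28  i=0*2+1=1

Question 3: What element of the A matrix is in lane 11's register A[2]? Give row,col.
lane 11: gid=2 (11/4), tid=3 (11%4)
i=2: r=2+8=10, c=3*2+0=6

10,6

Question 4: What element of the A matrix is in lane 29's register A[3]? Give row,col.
15,3

lane 29: g=7 (29/4), t=1 (29%4)
i=3: r=7+8=15, c=1*2+1=3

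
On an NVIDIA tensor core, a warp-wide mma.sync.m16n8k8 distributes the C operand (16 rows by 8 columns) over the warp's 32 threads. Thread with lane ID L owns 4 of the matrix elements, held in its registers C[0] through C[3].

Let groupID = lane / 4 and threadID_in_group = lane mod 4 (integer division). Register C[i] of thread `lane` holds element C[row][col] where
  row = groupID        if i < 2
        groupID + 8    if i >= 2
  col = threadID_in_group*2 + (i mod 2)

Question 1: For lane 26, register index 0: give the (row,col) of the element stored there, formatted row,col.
6,4

lane 26: gr=6 (26/4), th=2 (26%4)
i=0: r=6+0=6, c=2*2+0=4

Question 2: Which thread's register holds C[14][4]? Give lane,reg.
r=14→G=6,rhi=1  c=4→T=2,p=0
L=6*4+2=26  i=1*2+0=2

26,2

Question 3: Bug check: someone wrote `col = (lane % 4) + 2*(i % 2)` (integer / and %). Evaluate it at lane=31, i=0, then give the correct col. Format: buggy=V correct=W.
buggy=3 correct=6

`(lane % 4) + 2*(i % 2)`[31,0]->3
L=31->gid=31>>2=7, tid=31&3=3
[0]->row 7+0=7  col 3·2+0=6
col: 3 vs 6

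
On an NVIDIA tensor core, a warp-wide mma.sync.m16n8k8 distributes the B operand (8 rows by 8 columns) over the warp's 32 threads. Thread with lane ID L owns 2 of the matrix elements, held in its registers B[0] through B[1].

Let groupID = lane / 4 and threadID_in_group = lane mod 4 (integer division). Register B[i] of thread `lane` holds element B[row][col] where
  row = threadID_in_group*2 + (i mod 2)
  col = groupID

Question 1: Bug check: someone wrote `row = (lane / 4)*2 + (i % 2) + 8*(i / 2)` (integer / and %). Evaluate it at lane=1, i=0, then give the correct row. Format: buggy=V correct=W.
`(lane / 4)*2 + (i % 2) + 8*(i / 2)`[1,0]=>0
lane 1: grp=0 (1/4), tig=1 (1%4)
i=0: r=1*2+0=2, c=grp=0
row: 0 vs 2

buggy=0 correct=2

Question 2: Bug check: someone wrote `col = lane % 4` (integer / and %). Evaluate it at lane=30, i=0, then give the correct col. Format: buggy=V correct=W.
`lane % 4`[30,0]⇒2
lane 30⇒30/4=7, 30 mod 4=2
i=0  r:2·2+0⇒4  c:7
col: 2 vs 7

buggy=2 correct=7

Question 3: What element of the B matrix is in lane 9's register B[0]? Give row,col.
2,2

lane 9⇒9/4=2, 9 mod 4=1
i=0  r:2·1+0⇒2  c:2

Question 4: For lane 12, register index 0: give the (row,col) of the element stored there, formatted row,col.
0,3

12: G=3,T=0
[0] (0*2+0,3) = (0,3)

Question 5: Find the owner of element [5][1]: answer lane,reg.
6,1

c=1->g=1  r=5->t=2,b0=1
L=1*4+2=6  i=1=1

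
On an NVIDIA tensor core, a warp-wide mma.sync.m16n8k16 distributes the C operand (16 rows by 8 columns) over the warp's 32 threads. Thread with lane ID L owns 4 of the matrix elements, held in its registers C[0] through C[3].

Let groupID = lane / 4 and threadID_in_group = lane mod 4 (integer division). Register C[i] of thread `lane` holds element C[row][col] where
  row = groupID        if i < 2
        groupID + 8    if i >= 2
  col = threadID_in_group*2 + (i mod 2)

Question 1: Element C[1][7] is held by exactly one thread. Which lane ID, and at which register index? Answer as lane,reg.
7,1

r=1→G=1,rhi=0  c=7→T=3,p=1
L=1*4+3=7  i=0*2+1=1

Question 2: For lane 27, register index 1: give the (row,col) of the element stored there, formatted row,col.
27: g=6,t=3
[1] (6+0,3*2+1) = (6,7)

6,7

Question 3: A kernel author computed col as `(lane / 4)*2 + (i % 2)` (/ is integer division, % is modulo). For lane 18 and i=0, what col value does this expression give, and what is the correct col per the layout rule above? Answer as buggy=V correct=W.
`(lane / 4)*2 + (i % 2)`[18,0]→8
lane 18: G=4 (18/4), T=2 (18%4)
i=0: r=4+0=4, c=2*2+0=4
col: 8 vs 4

buggy=8 correct=4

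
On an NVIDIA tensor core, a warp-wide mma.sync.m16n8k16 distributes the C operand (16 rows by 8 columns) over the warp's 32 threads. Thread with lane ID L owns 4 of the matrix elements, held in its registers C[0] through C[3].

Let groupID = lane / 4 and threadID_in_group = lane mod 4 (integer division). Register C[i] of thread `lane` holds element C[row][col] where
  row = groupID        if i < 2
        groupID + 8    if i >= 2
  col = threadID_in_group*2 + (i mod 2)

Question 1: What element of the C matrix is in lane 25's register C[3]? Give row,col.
25: G=6,T=1
[3] (6+8,1*2+1) = (14,3)

14,3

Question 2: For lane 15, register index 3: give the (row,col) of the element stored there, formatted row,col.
lane 15→15/4=3, 15 mod 4=3
i=3  r:3+8→11  c:2·3+1→7

11,7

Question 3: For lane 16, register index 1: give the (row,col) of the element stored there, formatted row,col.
lane 16: grp=4 (16/4), tig=0 (16%4)
i=1: r=4+0=4, c=0*2+1=1

4,1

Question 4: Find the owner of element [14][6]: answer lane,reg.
27,2

r=14->g=6,rb=1  c=6->t=3,b0=0
L=6*4+3=27  i=1*2+0=2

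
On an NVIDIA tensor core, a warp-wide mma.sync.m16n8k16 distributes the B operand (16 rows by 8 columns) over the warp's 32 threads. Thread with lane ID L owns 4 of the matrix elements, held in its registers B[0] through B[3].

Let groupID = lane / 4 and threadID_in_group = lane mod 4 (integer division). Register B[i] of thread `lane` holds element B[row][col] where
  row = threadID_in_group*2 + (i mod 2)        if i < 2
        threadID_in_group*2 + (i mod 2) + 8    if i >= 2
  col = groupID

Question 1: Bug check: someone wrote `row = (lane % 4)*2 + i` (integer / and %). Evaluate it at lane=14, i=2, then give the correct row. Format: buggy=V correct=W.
buggy=6 correct=12

`(lane % 4)*2 + i`[14,2]->6
14: gid=3,tid=2
[2] (2*2+0+8,3) = (12,3)
row: 6 vs 12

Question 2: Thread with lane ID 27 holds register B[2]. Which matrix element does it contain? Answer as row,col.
14,6

L=27->gid=27>>2=6, tid=27&3=3
[2]->row 3·2+0+8=14  col gid=6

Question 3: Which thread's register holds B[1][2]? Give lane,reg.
c=2⇒gr=2  r=1⇒Rb=0,th=0,odd=1
L=2*4+0=8  i=0*2+1=1

8,1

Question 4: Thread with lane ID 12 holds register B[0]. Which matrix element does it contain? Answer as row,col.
lane 12->12/4=3, 12 mod 4=0
i=0  r:2·0+0+0->0  c:3

0,3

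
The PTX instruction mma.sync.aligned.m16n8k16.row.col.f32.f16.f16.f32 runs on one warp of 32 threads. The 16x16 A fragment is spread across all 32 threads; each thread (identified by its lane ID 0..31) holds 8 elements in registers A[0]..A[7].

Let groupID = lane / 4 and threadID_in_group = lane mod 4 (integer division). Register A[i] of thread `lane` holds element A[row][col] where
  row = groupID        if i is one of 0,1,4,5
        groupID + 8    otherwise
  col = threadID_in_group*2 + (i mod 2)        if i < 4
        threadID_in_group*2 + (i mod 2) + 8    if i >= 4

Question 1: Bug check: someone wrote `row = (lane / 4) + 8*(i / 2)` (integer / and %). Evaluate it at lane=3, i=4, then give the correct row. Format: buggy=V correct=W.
buggy=16 correct=0

`(lane / 4) + 8*(i / 2)`[3,4]→16
lane 3→3/4=0, 3 mod 4=3
i=4  r:0+0→0  c:2·3+0+8→14
row: 16 vs 0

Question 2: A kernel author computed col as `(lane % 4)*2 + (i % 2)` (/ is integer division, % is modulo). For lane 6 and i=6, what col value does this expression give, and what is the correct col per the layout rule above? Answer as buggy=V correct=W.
buggy=4 correct=12

`(lane % 4)*2 + (i % 2)`[6,6]->4
L=6->g=6>>2=1, t=6&3=2
[6]->row 1+8=9  col 2·2+0+8=12
col: 4 vs 12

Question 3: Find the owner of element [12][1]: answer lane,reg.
16,3

r:12=>grp=4,rB=1  c:1=>cB=0,tig=0,lo=1
L=4*4+0=16  i=0*4+1*2+1=3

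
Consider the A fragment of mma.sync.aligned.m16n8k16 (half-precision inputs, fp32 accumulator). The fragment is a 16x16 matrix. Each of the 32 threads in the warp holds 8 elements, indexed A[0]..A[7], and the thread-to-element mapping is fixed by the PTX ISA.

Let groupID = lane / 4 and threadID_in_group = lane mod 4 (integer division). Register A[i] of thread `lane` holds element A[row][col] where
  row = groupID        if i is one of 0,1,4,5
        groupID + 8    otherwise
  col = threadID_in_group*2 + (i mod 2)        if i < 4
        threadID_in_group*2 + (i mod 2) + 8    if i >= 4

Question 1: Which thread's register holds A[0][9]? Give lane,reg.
r=0->g=0,rb=0  c=9->cb=1,t=0,b0=1
L=0*4+0=0  i=1*4+0*2+1=5

0,5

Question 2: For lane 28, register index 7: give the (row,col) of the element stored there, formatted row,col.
15,9

L=28->gid=28>>2=7, tid=28&3=0
[7]->row 7+8=15  col 0·2+1+8=9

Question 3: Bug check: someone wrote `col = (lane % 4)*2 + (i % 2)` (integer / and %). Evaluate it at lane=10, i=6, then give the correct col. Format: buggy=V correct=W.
`(lane % 4)*2 + (i % 2)`[10,6]->4
lane 10: g=2 (10/4), t=2 (10%4)
i=6: r=2+8=10, c=2*2+0+8=12
col: 4 vs 12

buggy=4 correct=12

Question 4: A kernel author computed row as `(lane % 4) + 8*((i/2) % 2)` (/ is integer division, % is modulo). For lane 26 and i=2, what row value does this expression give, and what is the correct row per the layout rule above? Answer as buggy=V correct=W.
`(lane % 4) + 8*((i/2) % 2)`[26,2]->10
lane 26->26/4=6, 26 mod 4=2
i=2  r:6+8->14  c:2·2+0+0->4
row: 10 vs 14

buggy=10 correct=14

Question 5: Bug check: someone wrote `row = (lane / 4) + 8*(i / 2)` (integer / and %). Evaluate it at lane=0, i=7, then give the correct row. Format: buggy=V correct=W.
`(lane / 4) + 8*(i / 2)`[0,7]=>24
lane 0: grp=0 (0/4), tig=0 (0%4)
i=7: r=0+8=8, c=0*2+1+8=9
row: 24 vs 8

buggy=24 correct=8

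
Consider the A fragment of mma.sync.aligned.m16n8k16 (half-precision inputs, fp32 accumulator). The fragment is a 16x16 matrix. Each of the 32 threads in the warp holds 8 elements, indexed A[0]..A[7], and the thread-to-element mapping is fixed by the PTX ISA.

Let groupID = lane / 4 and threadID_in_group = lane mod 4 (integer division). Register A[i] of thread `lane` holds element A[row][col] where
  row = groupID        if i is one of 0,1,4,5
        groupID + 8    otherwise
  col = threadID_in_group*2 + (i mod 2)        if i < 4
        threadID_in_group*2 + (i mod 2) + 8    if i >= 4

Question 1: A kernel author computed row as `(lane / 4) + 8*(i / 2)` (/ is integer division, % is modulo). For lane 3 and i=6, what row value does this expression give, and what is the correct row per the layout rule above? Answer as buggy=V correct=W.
`(lane / 4) + 8*(i / 2)`[3,6]->24
L=3->g=3>>2=0, t=3&3=3
[6]->row 0+8=8  col 3·2+0+8=14
row: 24 vs 8

buggy=24 correct=8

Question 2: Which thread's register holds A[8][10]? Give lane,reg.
1,6

r=8->g=0,rb=1  c=10->cb=1,t=1,b0=0
L=0*4+1=1  i=1*4+1*2+0=6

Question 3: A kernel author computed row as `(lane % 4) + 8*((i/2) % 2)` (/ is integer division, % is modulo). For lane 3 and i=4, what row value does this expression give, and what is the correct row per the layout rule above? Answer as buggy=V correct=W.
`(lane % 4) + 8*((i/2) % 2)`[3,4]->3
lane 3: gid=0 (3/4), tid=3 (3%4)
i=4: r=0+0=0, c=3*2+0+8=14
row: 3 vs 0

buggy=3 correct=0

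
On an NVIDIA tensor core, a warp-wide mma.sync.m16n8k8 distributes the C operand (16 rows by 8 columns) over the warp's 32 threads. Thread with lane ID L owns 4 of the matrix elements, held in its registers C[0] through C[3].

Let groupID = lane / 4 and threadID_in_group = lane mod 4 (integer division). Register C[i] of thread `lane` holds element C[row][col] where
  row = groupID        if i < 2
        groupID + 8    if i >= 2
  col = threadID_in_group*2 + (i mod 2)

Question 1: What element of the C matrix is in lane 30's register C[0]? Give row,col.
L=30->gid=30>>2=7, tid=30&3=2
[0]->row 7+0=7  col 2·2+0=4

7,4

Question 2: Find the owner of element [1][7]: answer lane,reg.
r=1⇒gr=1,Rb=0  c=7⇒th=3,odd=1
L=1*4+3=7  i=0*2+1=1

7,1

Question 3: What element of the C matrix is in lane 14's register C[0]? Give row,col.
lane 14: gr=3 (14/4), th=2 (14%4)
i=0: r=3+0=3, c=2*2+0=4

3,4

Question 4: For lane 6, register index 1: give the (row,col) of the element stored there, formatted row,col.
lane 6: grp=1 (6/4), tig=2 (6%4)
i=1: r=1+0=1, c=2*2+1=5

1,5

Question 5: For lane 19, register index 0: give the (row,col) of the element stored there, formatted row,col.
L=19->gid=19>>2=4, tid=19&3=3
[0]->row 4+0=4  col 3·2+0=6

4,6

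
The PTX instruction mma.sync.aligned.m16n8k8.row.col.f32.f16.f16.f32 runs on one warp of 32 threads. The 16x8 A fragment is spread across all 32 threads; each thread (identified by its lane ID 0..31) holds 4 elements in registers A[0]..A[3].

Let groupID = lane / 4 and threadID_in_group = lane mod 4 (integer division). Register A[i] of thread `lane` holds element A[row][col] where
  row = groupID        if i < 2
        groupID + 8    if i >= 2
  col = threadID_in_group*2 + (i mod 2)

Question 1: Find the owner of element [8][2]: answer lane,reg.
1,2

r: 8->gid=0,r8=1  c: 2->tid=1,i&1=0
L=0*4+1=1  i=1*2+0=2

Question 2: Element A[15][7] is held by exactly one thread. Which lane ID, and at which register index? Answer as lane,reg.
31,3

r: 15->gid=7,r8=1  c: 7->tid=3,i&1=1
L=7*4+3=31  i=1*2+1=3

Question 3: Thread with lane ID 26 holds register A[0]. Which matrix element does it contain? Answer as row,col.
6,4

L=26⇒gr=26>>2=6, th=26&3=2
[0]⇒row 6+0=6  col 2·2+0=4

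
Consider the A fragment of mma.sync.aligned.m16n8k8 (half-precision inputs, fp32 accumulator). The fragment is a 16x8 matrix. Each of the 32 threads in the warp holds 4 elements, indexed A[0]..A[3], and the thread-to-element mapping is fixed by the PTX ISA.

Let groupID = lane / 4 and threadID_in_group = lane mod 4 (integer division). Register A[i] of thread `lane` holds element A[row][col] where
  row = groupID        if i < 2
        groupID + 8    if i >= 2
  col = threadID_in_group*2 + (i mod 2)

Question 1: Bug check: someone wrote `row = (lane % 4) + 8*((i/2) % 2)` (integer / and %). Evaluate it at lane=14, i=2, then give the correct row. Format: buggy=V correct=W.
`(lane % 4) + 8*((i/2) % 2)`[14,2]->10
lane 14->14/4=3, 14 mod 4=2
i=2  r:3+8->11  c:2·2+0->4
row: 10 vs 11

buggy=10 correct=11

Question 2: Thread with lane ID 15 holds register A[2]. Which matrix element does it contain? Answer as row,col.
15: G=3,T=3
[2] (3+8,3*2+0) = (11,6)

11,6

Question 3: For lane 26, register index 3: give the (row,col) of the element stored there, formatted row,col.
lane 26: grp=6 (26/4), tig=2 (26%4)
i=3: r=6+8=14, c=2*2+1=5

14,5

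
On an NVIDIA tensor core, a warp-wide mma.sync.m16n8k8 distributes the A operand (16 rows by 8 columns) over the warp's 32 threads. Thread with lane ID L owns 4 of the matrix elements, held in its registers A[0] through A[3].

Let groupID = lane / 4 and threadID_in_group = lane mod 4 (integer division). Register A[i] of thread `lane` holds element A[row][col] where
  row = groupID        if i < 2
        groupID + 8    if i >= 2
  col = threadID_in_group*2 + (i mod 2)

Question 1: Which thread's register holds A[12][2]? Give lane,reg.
17,2

r: 12->gid=4,r8=1  c: 2->tid=1,i&1=0
L=4*4+1=17  i=1*2+0=2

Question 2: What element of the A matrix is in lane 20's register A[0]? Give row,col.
20: gid=5,tid=0
[0] (5+0,0*2+0) = (5,0)

5,0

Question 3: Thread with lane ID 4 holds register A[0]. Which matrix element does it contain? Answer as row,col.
4: gid=1,tid=0
[0] (1+0,0*2+0) = (1,0)

1,0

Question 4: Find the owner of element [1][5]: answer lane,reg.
r: 1->gid=1,r8=0  c: 5->tid=2,i&1=1
L=1*4+2=6  i=0*2+1=1

6,1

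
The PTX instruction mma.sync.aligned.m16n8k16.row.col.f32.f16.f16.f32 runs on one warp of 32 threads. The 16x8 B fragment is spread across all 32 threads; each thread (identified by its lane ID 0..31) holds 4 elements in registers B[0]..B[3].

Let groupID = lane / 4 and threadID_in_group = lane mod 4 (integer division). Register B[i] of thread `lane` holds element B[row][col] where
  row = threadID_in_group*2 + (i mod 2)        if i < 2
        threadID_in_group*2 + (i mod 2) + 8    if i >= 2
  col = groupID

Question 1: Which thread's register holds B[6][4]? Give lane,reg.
c=4→G=4  r=6→rhi=0,T=3,p=0
L=4*4+3=19  i=0*2+0=0

19,0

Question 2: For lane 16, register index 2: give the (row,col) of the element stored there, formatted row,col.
8,4

lane 16: G=4 (16/4), T=0 (16%4)
i=2: r=0*2+0+8=8, c=G=4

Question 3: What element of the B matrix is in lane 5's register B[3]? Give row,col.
lane 5=>5/4=1, 5 mod 4=1
i=3  r:2·1+1+8=>11  c:1

11,1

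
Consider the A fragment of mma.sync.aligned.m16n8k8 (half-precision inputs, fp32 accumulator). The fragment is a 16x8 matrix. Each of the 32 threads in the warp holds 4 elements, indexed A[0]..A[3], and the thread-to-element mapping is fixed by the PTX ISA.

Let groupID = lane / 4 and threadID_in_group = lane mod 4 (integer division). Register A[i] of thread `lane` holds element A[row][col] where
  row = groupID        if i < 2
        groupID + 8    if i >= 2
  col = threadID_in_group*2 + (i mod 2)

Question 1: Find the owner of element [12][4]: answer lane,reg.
r=12->g=4,rb=1  c=4->t=2,b0=0
L=4*4+2=18  i=1*2+0=2

18,2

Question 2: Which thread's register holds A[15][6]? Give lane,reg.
31,2

r=15->g=7,rb=1  c=6->t=3,b0=0
L=7*4+3=31  i=1*2+0=2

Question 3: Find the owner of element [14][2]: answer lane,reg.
r=14⇒gr=6,Rb=1  c=2⇒th=1,odd=0
L=6*4+1=25  i=1*2+0=2

25,2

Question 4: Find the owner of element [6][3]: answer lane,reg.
25,1

r=6⇒gr=6,Rb=0  c=3⇒th=1,odd=1
L=6*4+1=25  i=0*2+1=1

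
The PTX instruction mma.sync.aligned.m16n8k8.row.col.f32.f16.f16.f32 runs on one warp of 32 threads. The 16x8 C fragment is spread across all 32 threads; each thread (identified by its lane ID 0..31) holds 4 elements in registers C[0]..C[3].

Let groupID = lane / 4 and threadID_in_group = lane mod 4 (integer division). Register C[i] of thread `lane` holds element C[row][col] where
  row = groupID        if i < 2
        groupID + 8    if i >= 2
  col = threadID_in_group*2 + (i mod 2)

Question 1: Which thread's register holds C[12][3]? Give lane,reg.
17,3

r:12=>grp=4,rB=1  c:3=>tig=1,lo=1
L=4*4+1=17  i=1*2+1=3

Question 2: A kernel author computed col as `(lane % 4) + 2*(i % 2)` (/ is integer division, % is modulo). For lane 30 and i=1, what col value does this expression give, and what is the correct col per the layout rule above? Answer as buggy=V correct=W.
buggy=4 correct=5

`(lane % 4) + 2*(i % 2)`[30,1]→4
lane 30: G=7 (30/4), T=2 (30%4)
i=1: r=7+0=7, c=2*2+1=5
col: 4 vs 5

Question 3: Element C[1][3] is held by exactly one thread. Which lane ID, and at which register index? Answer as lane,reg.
r=1->g=1,rb=0  c=3->t=1,b0=1
L=1*4+1=5  i=0*2+1=1

5,1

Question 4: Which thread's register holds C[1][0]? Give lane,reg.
r: 1->gid=1,r8=0  c: 0->tid=0,i&1=0
L=1*4+0=4  i=0*2+0=0

4,0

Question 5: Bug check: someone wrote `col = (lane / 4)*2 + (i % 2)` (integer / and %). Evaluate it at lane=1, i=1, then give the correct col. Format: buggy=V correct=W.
buggy=1 correct=3

`(lane / 4)*2 + (i % 2)`[1,1]->1
L=1->gid=1>>2=0, tid=1&3=1
[1]->row 0+0=0  col 1·2+1=3
col: 1 vs 3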